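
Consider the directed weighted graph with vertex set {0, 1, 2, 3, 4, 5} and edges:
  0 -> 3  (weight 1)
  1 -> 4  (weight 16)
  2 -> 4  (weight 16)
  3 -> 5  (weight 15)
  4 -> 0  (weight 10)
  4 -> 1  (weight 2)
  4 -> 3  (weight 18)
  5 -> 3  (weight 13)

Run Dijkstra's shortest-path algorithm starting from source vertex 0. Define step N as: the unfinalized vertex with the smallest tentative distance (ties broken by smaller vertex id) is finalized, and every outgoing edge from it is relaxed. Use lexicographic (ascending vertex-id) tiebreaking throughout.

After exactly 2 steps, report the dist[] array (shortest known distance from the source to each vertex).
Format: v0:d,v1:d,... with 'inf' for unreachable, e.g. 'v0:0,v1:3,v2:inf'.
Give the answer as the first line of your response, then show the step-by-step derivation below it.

v0:0,v1:inf,v2:inf,v3:1,v4:inf,v5:16

step 1: dist = v0:0,v1:inf,v2:inf,v3:1,v4:inf,v5:inf
step 2: dist = v0:0,v1:inf,v2:inf,v3:1,v4:inf,v5:16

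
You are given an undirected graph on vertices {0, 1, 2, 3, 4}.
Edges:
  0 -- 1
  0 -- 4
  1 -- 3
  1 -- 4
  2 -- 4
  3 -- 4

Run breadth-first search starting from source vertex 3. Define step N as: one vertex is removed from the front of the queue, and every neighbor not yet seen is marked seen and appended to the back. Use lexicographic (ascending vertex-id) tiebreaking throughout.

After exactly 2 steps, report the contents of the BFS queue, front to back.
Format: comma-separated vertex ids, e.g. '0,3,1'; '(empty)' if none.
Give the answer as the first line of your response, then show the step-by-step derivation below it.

4,0

step 1: dequeue 3; queue=[1,4]; order=3
step 2: dequeue 1; queue=[4,0]; order=3,1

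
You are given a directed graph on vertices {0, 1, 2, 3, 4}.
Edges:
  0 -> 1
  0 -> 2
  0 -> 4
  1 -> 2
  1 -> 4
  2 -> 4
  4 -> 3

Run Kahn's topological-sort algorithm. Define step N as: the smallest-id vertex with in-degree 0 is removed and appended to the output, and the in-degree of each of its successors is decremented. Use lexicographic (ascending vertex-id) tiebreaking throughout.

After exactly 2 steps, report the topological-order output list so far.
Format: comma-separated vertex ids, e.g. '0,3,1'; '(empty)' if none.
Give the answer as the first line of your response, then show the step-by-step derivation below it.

0,1

step 1: output 0; order=[0]; indeg=(0,0,1,1,2)
step 2: output 1; order=[0,1]; indeg=(0,0,0,1,1)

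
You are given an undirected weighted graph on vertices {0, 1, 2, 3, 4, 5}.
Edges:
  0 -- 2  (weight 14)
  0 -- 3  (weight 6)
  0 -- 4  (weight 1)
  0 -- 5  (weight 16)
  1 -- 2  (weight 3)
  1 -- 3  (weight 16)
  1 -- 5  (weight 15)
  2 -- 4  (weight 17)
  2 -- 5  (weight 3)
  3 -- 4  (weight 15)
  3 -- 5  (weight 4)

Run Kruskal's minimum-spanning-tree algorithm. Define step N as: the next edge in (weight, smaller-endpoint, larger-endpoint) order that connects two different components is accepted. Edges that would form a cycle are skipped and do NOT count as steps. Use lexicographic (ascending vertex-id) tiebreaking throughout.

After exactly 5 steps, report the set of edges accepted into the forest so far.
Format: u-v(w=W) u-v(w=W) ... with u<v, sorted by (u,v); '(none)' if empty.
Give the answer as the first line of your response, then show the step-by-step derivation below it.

0-3(w=6) 0-4(w=1) 1-2(w=3) 2-5(w=3) 3-5(w=4)

step 1: add edge 0-4 (w=1); MST = {0-4(w=1)}
step 2: add edge 1-2 (w=3); MST = {0-4(w=1) 1-2(w=3)}
step 3: add edge 2-5 (w=3); MST = {0-4(w=1) 1-2(w=3) 2-5(w=3)}
step 4: add edge 3-5 (w=4); MST = {0-4(w=1) 1-2(w=3) 2-5(w=3) 3-5(w=4)}
step 5: add edge 0-3 (w=6); MST = {0-3(w=6) 0-4(w=1) 1-2(w=3) 2-5(w=3) 3-5(w=4)}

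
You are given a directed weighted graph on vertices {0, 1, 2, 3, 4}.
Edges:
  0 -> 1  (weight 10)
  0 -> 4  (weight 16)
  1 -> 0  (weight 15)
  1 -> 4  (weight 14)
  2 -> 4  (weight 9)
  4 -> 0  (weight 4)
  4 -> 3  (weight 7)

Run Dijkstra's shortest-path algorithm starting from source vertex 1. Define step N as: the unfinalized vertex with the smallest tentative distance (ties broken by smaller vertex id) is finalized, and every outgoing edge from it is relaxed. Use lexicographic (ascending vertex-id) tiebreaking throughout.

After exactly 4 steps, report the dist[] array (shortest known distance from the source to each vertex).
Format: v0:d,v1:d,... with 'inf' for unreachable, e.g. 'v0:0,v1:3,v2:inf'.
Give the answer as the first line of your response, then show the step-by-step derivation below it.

v0:15,v1:0,v2:inf,v3:21,v4:14

step 1: dist = v0:15,v1:0,v2:inf,v3:inf,v4:14
step 2: dist = v0:15,v1:0,v2:inf,v3:21,v4:14
step 3: dist = v0:15,v1:0,v2:inf,v3:21,v4:14
step 4: dist = v0:15,v1:0,v2:inf,v3:21,v4:14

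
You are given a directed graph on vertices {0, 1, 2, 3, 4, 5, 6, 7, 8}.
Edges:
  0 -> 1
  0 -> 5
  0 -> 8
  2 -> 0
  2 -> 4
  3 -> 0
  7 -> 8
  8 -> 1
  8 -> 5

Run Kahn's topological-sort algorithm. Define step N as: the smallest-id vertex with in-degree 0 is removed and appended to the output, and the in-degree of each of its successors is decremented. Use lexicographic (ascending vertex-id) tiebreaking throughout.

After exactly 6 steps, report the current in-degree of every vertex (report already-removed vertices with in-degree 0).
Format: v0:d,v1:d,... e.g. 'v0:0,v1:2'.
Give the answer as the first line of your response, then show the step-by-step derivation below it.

v0:0,v1:1,v2:0,v3:0,v4:0,v5:1,v6:0,v7:0,v8:0

step 1: output 2; order=[2]; indeg=(1,2,0,0,0,2,0,0,2)
step 2: output 3; order=[2,3]; indeg=(0,2,0,0,0,2,0,0,2)
step 3: output 0; order=[2,3,0]; indeg=(0,1,0,0,0,1,0,0,1)
step 4: output 4; order=[2,3,0,4]; indeg=(0,1,0,0,0,1,0,0,1)
step 5: output 6; order=[2,3,0,4,6]; indeg=(0,1,0,0,0,1,0,0,1)
step 6: output 7; order=[2,3,0,4,6,7]; indeg=(0,1,0,0,0,1,0,0,0)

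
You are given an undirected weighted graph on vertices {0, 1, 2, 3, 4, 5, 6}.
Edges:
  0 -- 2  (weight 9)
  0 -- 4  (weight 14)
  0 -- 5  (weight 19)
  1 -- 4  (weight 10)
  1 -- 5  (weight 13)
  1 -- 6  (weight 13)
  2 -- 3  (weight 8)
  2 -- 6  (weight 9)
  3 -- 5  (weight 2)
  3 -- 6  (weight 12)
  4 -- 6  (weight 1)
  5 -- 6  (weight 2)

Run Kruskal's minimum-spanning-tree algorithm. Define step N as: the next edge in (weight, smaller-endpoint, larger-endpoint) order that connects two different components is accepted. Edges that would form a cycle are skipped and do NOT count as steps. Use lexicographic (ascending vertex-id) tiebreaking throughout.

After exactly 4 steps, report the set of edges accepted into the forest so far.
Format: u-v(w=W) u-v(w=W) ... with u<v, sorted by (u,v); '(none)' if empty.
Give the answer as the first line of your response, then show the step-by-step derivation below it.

2-3(w=8) 3-5(w=2) 4-6(w=1) 5-6(w=2)

step 1: add edge 4-6 (w=1); MST = {4-6(w=1)}
step 2: add edge 3-5 (w=2); MST = {3-5(w=2) 4-6(w=1)}
step 3: add edge 5-6 (w=2); MST = {3-5(w=2) 4-6(w=1) 5-6(w=2)}
step 4: add edge 2-3 (w=8); MST = {2-3(w=8) 3-5(w=2) 4-6(w=1) 5-6(w=2)}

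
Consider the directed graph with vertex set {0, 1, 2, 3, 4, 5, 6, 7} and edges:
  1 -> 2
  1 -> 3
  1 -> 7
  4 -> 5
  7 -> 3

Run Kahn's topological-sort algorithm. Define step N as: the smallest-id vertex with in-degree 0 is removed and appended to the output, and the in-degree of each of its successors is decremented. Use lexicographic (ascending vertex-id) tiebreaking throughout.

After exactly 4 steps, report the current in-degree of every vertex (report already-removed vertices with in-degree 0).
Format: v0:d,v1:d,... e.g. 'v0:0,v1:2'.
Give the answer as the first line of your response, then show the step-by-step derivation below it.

v0:0,v1:0,v2:0,v3:1,v4:0,v5:0,v6:0,v7:0

step 1: output 0; order=[0]; indeg=(0,0,1,2,0,1,0,1)
step 2: output 1; order=[0,1]; indeg=(0,0,0,1,0,1,0,0)
step 3: output 2; order=[0,1,2]; indeg=(0,0,0,1,0,1,0,0)
step 4: output 4; order=[0,1,2,4]; indeg=(0,0,0,1,0,0,0,0)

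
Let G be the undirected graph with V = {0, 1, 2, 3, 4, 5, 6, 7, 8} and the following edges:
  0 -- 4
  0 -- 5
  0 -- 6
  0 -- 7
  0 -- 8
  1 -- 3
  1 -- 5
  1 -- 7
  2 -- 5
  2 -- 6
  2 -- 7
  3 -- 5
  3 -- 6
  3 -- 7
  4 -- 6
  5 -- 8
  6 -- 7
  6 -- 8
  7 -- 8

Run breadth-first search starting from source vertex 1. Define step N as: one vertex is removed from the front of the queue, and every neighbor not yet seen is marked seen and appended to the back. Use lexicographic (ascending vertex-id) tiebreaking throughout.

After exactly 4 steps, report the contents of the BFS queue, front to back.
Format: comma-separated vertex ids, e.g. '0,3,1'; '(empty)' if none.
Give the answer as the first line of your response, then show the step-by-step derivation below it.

6,0,2,8

step 1: dequeue 1; queue=[3,5,7]; order=1
step 2: dequeue 3; queue=[5,7,6]; order=1,3
step 3: dequeue 5; queue=[7,6,0,2,8]; order=1,3,5
step 4: dequeue 7; queue=[6,0,2,8]; order=1,3,5,7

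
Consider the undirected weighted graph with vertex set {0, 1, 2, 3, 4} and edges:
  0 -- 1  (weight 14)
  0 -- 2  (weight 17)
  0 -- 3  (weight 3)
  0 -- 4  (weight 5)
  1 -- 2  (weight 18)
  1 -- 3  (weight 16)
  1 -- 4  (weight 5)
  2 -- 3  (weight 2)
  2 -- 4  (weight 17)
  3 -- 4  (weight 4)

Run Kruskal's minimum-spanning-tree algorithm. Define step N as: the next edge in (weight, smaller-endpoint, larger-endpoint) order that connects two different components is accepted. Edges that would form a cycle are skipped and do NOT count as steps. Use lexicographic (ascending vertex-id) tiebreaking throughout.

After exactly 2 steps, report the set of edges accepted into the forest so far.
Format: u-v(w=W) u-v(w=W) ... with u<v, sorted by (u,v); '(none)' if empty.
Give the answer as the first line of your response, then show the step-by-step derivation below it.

0-3(w=3) 2-3(w=2)

step 1: add edge 2-3 (w=2); MST = {2-3(w=2)}
step 2: add edge 0-3 (w=3); MST = {0-3(w=3) 2-3(w=2)}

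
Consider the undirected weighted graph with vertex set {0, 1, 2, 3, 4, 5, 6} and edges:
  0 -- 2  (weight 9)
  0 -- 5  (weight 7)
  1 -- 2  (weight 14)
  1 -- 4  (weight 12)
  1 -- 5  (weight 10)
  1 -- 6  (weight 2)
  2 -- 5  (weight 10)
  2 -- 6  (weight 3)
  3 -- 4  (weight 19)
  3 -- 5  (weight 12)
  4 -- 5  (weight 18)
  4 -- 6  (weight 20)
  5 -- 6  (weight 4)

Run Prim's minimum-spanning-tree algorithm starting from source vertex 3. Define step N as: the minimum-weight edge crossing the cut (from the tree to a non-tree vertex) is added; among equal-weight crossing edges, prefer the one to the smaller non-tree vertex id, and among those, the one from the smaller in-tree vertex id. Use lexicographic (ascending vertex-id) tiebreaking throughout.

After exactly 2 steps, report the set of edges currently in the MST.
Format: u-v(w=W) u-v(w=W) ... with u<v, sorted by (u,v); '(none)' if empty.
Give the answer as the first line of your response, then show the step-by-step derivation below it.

3-5(w=12) 5-6(w=4)

step 1: add edge 3-5 (w=12); MST = {3-5(w=12)}
step 2: add edge 5-6 (w=4); MST = {3-5(w=12) 5-6(w=4)}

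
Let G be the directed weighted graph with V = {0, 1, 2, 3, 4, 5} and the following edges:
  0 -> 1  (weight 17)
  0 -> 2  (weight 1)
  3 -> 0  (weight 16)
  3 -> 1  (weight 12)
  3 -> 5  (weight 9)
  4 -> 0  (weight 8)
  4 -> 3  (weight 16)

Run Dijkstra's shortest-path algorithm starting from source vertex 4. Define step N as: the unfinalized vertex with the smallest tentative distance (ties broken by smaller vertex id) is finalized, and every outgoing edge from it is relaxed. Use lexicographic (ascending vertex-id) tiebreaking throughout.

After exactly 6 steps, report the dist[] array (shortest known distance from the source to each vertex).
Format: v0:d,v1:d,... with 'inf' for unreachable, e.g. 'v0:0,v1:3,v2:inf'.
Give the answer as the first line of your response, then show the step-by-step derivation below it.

v0:8,v1:25,v2:9,v3:16,v4:0,v5:25

step 1: dist = v0:8,v1:inf,v2:inf,v3:16,v4:0,v5:inf
step 2: dist = v0:8,v1:25,v2:9,v3:16,v4:0,v5:inf
step 3: dist = v0:8,v1:25,v2:9,v3:16,v4:0,v5:inf
step 4: dist = v0:8,v1:25,v2:9,v3:16,v4:0,v5:25
step 5: dist = v0:8,v1:25,v2:9,v3:16,v4:0,v5:25
step 6: dist = v0:8,v1:25,v2:9,v3:16,v4:0,v5:25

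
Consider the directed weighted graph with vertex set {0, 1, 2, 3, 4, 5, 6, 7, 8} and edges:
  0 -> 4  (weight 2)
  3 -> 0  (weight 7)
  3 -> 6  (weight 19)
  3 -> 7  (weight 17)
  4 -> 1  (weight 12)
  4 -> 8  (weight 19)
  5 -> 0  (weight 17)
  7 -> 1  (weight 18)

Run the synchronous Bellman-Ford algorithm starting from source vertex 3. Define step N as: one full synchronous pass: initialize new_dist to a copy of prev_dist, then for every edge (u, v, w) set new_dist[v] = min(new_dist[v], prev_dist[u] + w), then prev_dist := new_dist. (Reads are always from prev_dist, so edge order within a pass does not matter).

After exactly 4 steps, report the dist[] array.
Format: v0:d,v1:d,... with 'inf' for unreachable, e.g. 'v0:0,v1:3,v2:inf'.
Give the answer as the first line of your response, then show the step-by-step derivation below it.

v0:7,v1:21,v2:inf,v3:0,v4:9,v5:inf,v6:19,v7:17,v8:28

step 1: dist = v0:7,v1:inf,v2:inf,v3:0,v4:inf,v5:inf,v6:19,v7:17,v8:inf
step 2: dist = v0:7,v1:35,v2:inf,v3:0,v4:9,v5:inf,v6:19,v7:17,v8:inf
step 3: dist = v0:7,v1:21,v2:inf,v3:0,v4:9,v5:inf,v6:19,v7:17,v8:28
step 4: dist = v0:7,v1:21,v2:inf,v3:0,v4:9,v5:inf,v6:19,v7:17,v8:28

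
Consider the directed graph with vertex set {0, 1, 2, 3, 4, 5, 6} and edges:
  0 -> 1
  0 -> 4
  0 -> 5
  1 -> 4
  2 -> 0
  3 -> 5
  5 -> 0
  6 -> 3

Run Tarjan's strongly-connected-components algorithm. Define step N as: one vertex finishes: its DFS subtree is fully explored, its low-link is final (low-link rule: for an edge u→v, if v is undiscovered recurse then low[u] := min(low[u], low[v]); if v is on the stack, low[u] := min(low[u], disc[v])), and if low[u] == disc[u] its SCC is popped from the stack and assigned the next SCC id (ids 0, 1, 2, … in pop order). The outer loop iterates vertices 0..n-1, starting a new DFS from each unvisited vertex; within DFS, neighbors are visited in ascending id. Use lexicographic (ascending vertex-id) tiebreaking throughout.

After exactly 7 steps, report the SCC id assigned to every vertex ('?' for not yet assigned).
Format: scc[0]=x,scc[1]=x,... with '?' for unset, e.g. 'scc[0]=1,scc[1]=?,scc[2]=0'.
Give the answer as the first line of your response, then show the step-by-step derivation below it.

scc[0]=2,scc[1]=1,scc[2]=3,scc[3]=4,scc[4]=0,scc[5]=2,scc[6]=5

step 1: low=(low[0]=0,low[1]=1,low[2]=?,low[3]=?,low[4]=2,low[5]=?,low[6]=?); scc=(scc[0]=?,scc[1]=?,scc[2]=?,scc[3]=?,scc[4]=0,scc[5]=?,scc[6]=?)
step 2: low=(low[0]=0,low[1]=1,low[2]=?,low[3]=?,low[4]=2,low[5]=?,low[6]=?); scc=(scc[0]=?,scc[1]=1,scc[2]=?,scc[3]=?,scc[4]=0,scc[5]=?,scc[6]=?)
step 3: low=(low[0]=0,low[1]=1,low[2]=?,low[3]=?,low[4]=2,low[5]=0,low[6]=?); scc=(scc[0]=?,scc[1]=1,scc[2]=?,scc[3]=?,scc[4]=0,scc[5]=?,scc[6]=?)
step 4: low=(low[0]=0,low[1]=1,low[2]=?,low[3]=?,low[4]=2,low[5]=0,low[6]=?); scc=(scc[0]=2,scc[1]=1,scc[2]=?,scc[3]=?,scc[4]=0,scc[5]=2,scc[6]=?)
step 5: low=(low[0]=0,low[1]=1,low[2]=4,low[3]=?,low[4]=2,low[5]=0,low[6]=?); scc=(scc[0]=2,scc[1]=1,scc[2]=3,scc[3]=?,scc[4]=0,scc[5]=2,scc[6]=?)
step 6: low=(low[0]=0,low[1]=1,low[2]=4,low[3]=5,low[4]=2,low[5]=0,low[6]=?); scc=(scc[0]=2,scc[1]=1,scc[2]=3,scc[3]=4,scc[4]=0,scc[5]=2,scc[6]=?)
step 7: low=(low[0]=0,low[1]=1,low[2]=4,low[3]=5,low[4]=2,low[5]=0,low[6]=6); scc=(scc[0]=2,scc[1]=1,scc[2]=3,scc[3]=4,scc[4]=0,scc[5]=2,scc[6]=5)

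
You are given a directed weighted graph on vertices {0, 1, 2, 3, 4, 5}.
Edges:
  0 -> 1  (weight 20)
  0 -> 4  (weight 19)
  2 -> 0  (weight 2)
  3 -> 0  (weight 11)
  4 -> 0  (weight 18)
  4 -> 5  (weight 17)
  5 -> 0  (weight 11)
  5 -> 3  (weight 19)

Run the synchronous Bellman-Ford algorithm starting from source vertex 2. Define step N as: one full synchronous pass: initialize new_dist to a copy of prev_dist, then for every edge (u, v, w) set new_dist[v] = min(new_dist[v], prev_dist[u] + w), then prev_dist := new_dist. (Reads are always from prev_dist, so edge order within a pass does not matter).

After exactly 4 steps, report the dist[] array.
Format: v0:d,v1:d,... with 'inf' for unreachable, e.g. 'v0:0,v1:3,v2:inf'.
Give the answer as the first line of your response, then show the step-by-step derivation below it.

v0:2,v1:22,v2:0,v3:57,v4:21,v5:38

step 1: dist = v0:2,v1:inf,v2:0,v3:inf,v4:inf,v5:inf
step 2: dist = v0:2,v1:22,v2:0,v3:inf,v4:21,v5:inf
step 3: dist = v0:2,v1:22,v2:0,v3:inf,v4:21,v5:38
step 4: dist = v0:2,v1:22,v2:0,v3:57,v4:21,v5:38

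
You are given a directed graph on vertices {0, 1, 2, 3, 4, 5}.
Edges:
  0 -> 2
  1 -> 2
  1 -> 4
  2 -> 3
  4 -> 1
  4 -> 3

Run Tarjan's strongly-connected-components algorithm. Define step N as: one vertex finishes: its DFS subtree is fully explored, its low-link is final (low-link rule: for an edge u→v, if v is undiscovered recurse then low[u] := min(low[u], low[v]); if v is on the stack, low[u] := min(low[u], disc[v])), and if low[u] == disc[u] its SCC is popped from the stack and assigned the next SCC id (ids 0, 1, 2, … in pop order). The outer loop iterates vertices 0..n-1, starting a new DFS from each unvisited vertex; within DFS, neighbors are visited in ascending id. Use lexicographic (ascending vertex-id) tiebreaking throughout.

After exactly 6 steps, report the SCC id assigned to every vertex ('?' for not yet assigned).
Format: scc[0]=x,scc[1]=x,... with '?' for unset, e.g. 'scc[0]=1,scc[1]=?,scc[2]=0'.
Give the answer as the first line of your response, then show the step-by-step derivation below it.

scc[0]=2,scc[1]=3,scc[2]=1,scc[3]=0,scc[4]=3,scc[5]=4

step 1: low=(low[0]=0,low[1]=?,low[2]=1,low[3]=2,low[4]=?,low[5]=?); scc=(scc[0]=?,scc[1]=?,scc[2]=?,scc[3]=0,scc[4]=?,scc[5]=?)
step 2: low=(low[0]=0,low[1]=?,low[2]=1,low[3]=2,low[4]=?,low[5]=?); scc=(scc[0]=?,scc[1]=?,scc[2]=1,scc[3]=0,scc[4]=?,scc[5]=?)
step 3: low=(low[0]=0,low[1]=?,low[2]=1,low[3]=2,low[4]=?,low[5]=?); scc=(scc[0]=2,scc[1]=?,scc[2]=1,scc[3]=0,scc[4]=?,scc[5]=?)
step 4: low=(low[0]=0,low[1]=3,low[2]=1,low[3]=2,low[4]=3,low[5]=?); scc=(scc[0]=2,scc[1]=?,scc[2]=1,scc[3]=0,scc[4]=?,scc[5]=?)
step 5: low=(low[0]=0,low[1]=3,low[2]=1,low[3]=2,low[4]=3,low[5]=?); scc=(scc[0]=2,scc[1]=3,scc[2]=1,scc[3]=0,scc[4]=3,scc[5]=?)
step 6: low=(low[0]=0,low[1]=3,low[2]=1,low[3]=2,low[4]=3,low[5]=5); scc=(scc[0]=2,scc[1]=3,scc[2]=1,scc[3]=0,scc[4]=3,scc[5]=4)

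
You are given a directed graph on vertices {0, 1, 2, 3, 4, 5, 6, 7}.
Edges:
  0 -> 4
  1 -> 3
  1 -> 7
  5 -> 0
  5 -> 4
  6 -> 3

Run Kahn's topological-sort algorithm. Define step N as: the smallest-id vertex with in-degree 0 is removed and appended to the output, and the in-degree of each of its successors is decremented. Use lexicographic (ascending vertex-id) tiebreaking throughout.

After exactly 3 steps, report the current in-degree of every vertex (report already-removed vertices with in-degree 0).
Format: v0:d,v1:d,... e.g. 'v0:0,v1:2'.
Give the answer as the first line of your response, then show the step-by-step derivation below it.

v0:0,v1:0,v2:0,v3:1,v4:1,v5:0,v6:0,v7:0

step 1: output 1; order=[1]; indeg=(1,0,0,1,2,0,0,0)
step 2: output 2; order=[1,2]; indeg=(1,0,0,1,2,0,0,0)
step 3: output 5; order=[1,2,5]; indeg=(0,0,0,1,1,0,0,0)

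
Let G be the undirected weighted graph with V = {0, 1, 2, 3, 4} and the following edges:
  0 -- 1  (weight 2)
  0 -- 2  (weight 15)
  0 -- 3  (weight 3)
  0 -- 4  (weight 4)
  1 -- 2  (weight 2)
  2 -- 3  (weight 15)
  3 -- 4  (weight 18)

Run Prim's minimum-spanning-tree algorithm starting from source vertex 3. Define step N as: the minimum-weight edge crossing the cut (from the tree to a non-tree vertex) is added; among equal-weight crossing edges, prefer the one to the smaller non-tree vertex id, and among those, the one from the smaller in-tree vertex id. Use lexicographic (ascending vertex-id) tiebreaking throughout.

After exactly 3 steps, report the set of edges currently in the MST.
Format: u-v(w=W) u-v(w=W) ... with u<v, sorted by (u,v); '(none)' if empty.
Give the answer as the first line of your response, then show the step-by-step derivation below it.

0-1(w=2) 0-3(w=3) 1-2(w=2)

step 1: add edge 0-3 (w=3); MST = {0-3(w=3)}
step 2: add edge 0-1 (w=2); MST = {0-1(w=2) 0-3(w=3)}
step 3: add edge 1-2 (w=2); MST = {0-1(w=2) 0-3(w=3) 1-2(w=2)}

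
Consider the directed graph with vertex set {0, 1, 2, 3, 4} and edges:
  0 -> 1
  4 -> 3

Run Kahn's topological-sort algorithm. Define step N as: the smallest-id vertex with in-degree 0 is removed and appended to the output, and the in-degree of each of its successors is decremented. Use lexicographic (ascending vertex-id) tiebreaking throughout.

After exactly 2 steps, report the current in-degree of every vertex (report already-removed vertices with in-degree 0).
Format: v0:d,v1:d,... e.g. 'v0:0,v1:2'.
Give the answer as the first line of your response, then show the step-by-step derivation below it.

v0:0,v1:0,v2:0,v3:1,v4:0

step 1: output 0; order=[0]; indeg=(0,0,0,1,0)
step 2: output 1; order=[0,1]; indeg=(0,0,0,1,0)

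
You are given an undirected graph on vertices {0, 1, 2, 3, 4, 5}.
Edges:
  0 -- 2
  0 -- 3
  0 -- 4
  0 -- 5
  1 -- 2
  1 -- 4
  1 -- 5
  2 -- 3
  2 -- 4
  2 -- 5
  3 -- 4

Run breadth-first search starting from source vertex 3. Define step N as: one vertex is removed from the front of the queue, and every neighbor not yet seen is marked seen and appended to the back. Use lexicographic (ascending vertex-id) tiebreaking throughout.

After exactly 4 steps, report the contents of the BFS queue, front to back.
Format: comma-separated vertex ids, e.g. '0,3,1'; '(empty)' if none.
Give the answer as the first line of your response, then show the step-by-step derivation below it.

5,1

step 1: dequeue 3; queue=[0,2,4]; order=3
step 2: dequeue 0; queue=[2,4,5]; order=3,0
step 3: dequeue 2; queue=[4,5,1]; order=3,0,2
step 4: dequeue 4; queue=[5,1]; order=3,0,2,4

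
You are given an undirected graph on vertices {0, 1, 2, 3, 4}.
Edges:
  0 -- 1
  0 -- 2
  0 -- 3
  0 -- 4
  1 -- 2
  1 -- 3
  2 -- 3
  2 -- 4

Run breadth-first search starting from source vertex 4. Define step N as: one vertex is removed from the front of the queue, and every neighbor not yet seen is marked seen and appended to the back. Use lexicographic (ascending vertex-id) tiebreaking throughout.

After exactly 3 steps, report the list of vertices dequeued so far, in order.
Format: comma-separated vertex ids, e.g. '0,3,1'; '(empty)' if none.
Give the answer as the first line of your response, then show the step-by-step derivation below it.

4,0,2

step 1: dequeue 4; queue=[0,2]; order=4
step 2: dequeue 0; queue=[2,1,3]; order=4,0
step 3: dequeue 2; queue=[1,3]; order=4,0,2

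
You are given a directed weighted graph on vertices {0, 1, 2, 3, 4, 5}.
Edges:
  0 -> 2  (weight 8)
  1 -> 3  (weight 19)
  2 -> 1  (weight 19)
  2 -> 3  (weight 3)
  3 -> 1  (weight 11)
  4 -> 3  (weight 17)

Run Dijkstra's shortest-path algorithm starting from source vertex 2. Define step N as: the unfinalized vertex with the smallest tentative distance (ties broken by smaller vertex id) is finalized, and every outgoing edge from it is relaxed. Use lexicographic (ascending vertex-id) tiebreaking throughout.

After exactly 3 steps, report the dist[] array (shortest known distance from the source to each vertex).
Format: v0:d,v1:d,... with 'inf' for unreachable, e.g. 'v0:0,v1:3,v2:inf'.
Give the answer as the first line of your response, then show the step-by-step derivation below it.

v0:inf,v1:14,v2:0,v3:3,v4:inf,v5:inf

step 1: dist = v0:inf,v1:19,v2:0,v3:3,v4:inf,v5:inf
step 2: dist = v0:inf,v1:14,v2:0,v3:3,v4:inf,v5:inf
step 3: dist = v0:inf,v1:14,v2:0,v3:3,v4:inf,v5:inf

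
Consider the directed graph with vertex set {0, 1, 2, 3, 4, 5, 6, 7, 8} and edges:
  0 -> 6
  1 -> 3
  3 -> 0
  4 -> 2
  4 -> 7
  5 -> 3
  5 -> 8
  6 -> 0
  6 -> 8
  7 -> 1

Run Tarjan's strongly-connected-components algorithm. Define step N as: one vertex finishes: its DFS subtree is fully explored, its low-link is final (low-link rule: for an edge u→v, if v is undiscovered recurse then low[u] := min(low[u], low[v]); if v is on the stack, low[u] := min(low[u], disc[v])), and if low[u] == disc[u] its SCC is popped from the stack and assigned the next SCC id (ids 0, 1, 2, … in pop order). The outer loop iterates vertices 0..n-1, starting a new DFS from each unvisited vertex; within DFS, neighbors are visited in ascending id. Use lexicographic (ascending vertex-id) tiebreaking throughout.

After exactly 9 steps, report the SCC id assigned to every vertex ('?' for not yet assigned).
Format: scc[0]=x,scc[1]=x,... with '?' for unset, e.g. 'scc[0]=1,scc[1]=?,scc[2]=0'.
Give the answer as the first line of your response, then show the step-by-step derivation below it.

scc[0]=1,scc[1]=3,scc[2]=4,scc[3]=2,scc[4]=6,scc[5]=7,scc[6]=1,scc[7]=5,scc[8]=0

step 1: low=(low[0]=0,low[1]=?,low[2]=?,low[3]=?,low[4]=?,low[5]=?,low[6]=0,low[7]=?,low[8]=2); scc=(scc[0]=?,scc[1]=?,scc[2]=?,scc[3]=?,scc[4]=?,scc[5]=?,scc[6]=?,scc[7]=?,scc[8]=0)
step 2: low=(low[0]=0,low[1]=?,low[2]=?,low[3]=?,low[4]=?,low[5]=?,low[6]=0,low[7]=?,low[8]=2); scc=(scc[0]=?,scc[1]=?,scc[2]=?,scc[3]=?,scc[4]=?,scc[5]=?,scc[6]=?,scc[7]=?,scc[8]=0)
step 3: low=(low[0]=0,low[1]=?,low[2]=?,low[3]=?,low[4]=?,low[5]=?,low[6]=0,low[7]=?,low[8]=2); scc=(scc[0]=1,scc[1]=?,scc[2]=?,scc[3]=?,scc[4]=?,scc[5]=?,scc[6]=1,scc[7]=?,scc[8]=0)
step 4: low=(low[0]=0,low[1]=3,low[2]=?,low[3]=4,low[4]=?,low[5]=?,low[6]=0,low[7]=?,low[8]=2); scc=(scc[0]=1,scc[1]=?,scc[2]=?,scc[3]=2,scc[4]=?,scc[5]=?,scc[6]=1,scc[7]=?,scc[8]=0)
step 5: low=(low[0]=0,low[1]=3,low[2]=?,low[3]=4,low[4]=?,low[5]=?,low[6]=0,low[7]=?,low[8]=2); scc=(scc[0]=1,scc[1]=3,scc[2]=?,scc[3]=2,scc[4]=?,scc[5]=?,scc[6]=1,scc[7]=?,scc[8]=0)
step 6: low=(low[0]=0,low[1]=3,low[2]=5,low[3]=4,low[4]=?,low[5]=?,low[6]=0,low[7]=?,low[8]=2); scc=(scc[0]=1,scc[1]=3,scc[2]=4,scc[3]=2,scc[4]=?,scc[5]=?,scc[6]=1,scc[7]=?,scc[8]=0)
step 7: low=(low[0]=0,low[1]=3,low[2]=5,low[3]=4,low[4]=6,low[5]=?,low[6]=0,low[7]=7,low[8]=2); scc=(scc[0]=1,scc[1]=3,scc[2]=4,scc[3]=2,scc[4]=?,scc[5]=?,scc[6]=1,scc[7]=5,scc[8]=0)
step 8: low=(low[0]=0,low[1]=3,low[2]=5,low[3]=4,low[4]=6,low[5]=?,low[6]=0,low[7]=7,low[8]=2); scc=(scc[0]=1,scc[1]=3,scc[2]=4,scc[3]=2,scc[4]=6,scc[5]=?,scc[6]=1,scc[7]=5,scc[8]=0)
step 9: low=(low[0]=0,low[1]=3,low[2]=5,low[3]=4,low[4]=6,low[5]=8,low[6]=0,low[7]=7,low[8]=2); scc=(scc[0]=1,scc[1]=3,scc[2]=4,scc[3]=2,scc[4]=6,scc[5]=7,scc[6]=1,scc[7]=5,scc[8]=0)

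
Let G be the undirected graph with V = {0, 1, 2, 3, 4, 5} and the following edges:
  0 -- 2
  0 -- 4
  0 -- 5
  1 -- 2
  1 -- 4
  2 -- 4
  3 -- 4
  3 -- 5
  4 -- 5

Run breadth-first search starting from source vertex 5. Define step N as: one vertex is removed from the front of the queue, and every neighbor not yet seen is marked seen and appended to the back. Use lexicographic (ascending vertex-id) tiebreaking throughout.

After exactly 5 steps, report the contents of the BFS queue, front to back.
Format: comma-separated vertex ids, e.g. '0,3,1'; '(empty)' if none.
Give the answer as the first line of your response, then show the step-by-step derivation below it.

1

step 1: dequeue 5; queue=[0,3,4]; order=5
step 2: dequeue 0; queue=[3,4,2]; order=5,0
step 3: dequeue 3; queue=[4,2]; order=5,0,3
step 4: dequeue 4; queue=[2,1]; order=5,0,3,4
step 5: dequeue 2; queue=[1]; order=5,0,3,4,2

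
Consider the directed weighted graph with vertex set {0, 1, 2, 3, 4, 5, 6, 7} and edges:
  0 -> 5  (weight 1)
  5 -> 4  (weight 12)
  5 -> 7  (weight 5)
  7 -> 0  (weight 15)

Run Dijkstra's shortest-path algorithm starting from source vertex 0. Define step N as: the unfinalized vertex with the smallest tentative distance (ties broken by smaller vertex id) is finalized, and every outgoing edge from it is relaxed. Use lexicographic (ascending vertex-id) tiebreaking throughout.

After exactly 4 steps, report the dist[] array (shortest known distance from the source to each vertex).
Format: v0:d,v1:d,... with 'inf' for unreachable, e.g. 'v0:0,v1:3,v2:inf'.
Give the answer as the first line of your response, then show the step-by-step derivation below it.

v0:0,v1:inf,v2:inf,v3:inf,v4:13,v5:1,v6:inf,v7:6

step 1: dist = v0:0,v1:inf,v2:inf,v3:inf,v4:inf,v5:1,v6:inf,v7:inf
step 2: dist = v0:0,v1:inf,v2:inf,v3:inf,v4:13,v5:1,v6:inf,v7:6
step 3: dist = v0:0,v1:inf,v2:inf,v3:inf,v4:13,v5:1,v6:inf,v7:6
step 4: dist = v0:0,v1:inf,v2:inf,v3:inf,v4:13,v5:1,v6:inf,v7:6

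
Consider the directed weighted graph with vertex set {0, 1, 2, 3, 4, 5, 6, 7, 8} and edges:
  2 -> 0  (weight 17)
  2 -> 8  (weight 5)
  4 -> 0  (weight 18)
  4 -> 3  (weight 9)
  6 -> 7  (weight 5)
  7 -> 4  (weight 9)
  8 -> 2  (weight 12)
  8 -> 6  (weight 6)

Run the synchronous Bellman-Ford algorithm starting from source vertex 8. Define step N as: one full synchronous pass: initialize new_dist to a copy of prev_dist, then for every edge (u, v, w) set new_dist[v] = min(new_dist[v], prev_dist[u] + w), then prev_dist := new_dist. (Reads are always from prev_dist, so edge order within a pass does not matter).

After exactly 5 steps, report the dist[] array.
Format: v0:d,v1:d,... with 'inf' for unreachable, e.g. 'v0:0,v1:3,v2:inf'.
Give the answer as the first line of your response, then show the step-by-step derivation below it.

v0:29,v1:inf,v2:12,v3:29,v4:20,v5:inf,v6:6,v7:11,v8:0

step 1: dist = v0:inf,v1:inf,v2:12,v3:inf,v4:inf,v5:inf,v6:6,v7:inf,v8:0
step 2: dist = v0:29,v1:inf,v2:12,v3:inf,v4:inf,v5:inf,v6:6,v7:11,v8:0
step 3: dist = v0:29,v1:inf,v2:12,v3:inf,v4:20,v5:inf,v6:6,v7:11,v8:0
step 4: dist = v0:29,v1:inf,v2:12,v3:29,v4:20,v5:inf,v6:6,v7:11,v8:0
step 5: dist = v0:29,v1:inf,v2:12,v3:29,v4:20,v5:inf,v6:6,v7:11,v8:0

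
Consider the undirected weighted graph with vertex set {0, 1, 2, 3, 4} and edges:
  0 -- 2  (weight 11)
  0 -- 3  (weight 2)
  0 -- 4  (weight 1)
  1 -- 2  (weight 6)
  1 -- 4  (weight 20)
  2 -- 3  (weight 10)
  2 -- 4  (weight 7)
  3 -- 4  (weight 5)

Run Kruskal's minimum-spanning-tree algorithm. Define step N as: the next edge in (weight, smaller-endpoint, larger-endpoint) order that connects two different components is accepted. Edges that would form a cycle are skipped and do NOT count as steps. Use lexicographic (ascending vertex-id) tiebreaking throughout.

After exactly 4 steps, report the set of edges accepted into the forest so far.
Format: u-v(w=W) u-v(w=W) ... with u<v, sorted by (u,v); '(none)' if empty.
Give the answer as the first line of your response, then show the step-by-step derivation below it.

0-3(w=2) 0-4(w=1) 1-2(w=6) 2-4(w=7)

step 1: add edge 0-4 (w=1); MST = {0-4(w=1)}
step 2: add edge 0-3 (w=2); MST = {0-3(w=2) 0-4(w=1)}
step 3: add edge 1-2 (w=6); MST = {0-3(w=2) 0-4(w=1) 1-2(w=6)}
step 4: add edge 2-4 (w=7); MST = {0-3(w=2) 0-4(w=1) 1-2(w=6) 2-4(w=7)}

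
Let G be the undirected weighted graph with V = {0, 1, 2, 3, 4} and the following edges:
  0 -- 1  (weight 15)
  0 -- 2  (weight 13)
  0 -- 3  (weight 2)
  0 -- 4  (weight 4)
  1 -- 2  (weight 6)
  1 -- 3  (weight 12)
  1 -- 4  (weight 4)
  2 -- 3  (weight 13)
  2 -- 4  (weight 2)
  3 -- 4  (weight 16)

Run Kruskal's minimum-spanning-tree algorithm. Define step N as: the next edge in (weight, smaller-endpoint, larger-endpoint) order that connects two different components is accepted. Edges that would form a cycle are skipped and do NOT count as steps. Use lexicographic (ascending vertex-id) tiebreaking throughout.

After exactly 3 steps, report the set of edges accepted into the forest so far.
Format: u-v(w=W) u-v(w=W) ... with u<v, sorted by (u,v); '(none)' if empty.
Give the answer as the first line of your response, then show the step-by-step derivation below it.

0-3(w=2) 0-4(w=4) 2-4(w=2)

step 1: add edge 0-3 (w=2); MST = {0-3(w=2)}
step 2: add edge 2-4 (w=2); MST = {0-3(w=2) 2-4(w=2)}
step 3: add edge 0-4 (w=4); MST = {0-3(w=2) 0-4(w=4) 2-4(w=2)}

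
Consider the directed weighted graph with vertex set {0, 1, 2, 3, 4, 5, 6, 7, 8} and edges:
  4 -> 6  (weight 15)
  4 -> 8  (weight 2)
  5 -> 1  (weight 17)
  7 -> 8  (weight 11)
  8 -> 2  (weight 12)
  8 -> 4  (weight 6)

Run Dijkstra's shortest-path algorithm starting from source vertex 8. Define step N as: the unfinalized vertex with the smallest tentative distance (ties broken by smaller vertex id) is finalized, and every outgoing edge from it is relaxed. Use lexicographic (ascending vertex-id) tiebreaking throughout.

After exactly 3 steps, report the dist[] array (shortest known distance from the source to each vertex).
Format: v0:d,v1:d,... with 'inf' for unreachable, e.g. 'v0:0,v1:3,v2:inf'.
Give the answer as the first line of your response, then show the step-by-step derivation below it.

v0:inf,v1:inf,v2:12,v3:inf,v4:6,v5:inf,v6:21,v7:inf,v8:0

step 1: dist = v0:inf,v1:inf,v2:12,v3:inf,v4:6,v5:inf,v6:inf,v7:inf,v8:0
step 2: dist = v0:inf,v1:inf,v2:12,v3:inf,v4:6,v5:inf,v6:21,v7:inf,v8:0
step 3: dist = v0:inf,v1:inf,v2:12,v3:inf,v4:6,v5:inf,v6:21,v7:inf,v8:0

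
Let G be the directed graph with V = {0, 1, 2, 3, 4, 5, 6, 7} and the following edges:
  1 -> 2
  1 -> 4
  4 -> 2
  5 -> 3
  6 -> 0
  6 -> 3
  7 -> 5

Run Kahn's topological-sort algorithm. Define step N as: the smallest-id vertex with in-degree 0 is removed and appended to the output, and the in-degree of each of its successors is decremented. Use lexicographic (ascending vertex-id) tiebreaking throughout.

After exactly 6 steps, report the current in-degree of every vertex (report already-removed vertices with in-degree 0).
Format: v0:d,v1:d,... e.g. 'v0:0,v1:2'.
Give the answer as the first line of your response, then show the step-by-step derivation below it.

v0:0,v1:0,v2:0,v3:1,v4:0,v5:0,v6:0,v7:0

step 1: output 1; order=[1]; indeg=(1,0,1,2,0,1,0,0)
step 2: output 4; order=[1,4]; indeg=(1,0,0,2,0,1,0,0)
step 3: output 2; order=[1,4,2]; indeg=(1,0,0,2,0,1,0,0)
step 4: output 6; order=[1,4,2,6]; indeg=(0,0,0,1,0,1,0,0)
step 5: output 0; order=[1,4,2,6,0]; indeg=(0,0,0,1,0,1,0,0)
step 6: output 7; order=[1,4,2,6,0,7]; indeg=(0,0,0,1,0,0,0,0)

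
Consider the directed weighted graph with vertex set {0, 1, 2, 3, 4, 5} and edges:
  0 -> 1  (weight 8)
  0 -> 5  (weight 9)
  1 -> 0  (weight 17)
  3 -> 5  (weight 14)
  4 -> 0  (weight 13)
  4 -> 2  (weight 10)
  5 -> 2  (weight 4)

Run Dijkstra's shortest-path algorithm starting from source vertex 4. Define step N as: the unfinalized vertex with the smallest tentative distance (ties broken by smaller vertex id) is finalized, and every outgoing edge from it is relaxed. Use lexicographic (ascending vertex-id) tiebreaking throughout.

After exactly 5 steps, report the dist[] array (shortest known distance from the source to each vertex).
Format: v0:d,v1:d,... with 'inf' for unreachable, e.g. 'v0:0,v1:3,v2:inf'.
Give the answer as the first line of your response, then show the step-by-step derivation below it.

v0:13,v1:21,v2:10,v3:inf,v4:0,v5:22

step 1: dist = v0:13,v1:inf,v2:10,v3:inf,v4:0,v5:inf
step 2: dist = v0:13,v1:inf,v2:10,v3:inf,v4:0,v5:inf
step 3: dist = v0:13,v1:21,v2:10,v3:inf,v4:0,v5:22
step 4: dist = v0:13,v1:21,v2:10,v3:inf,v4:0,v5:22
step 5: dist = v0:13,v1:21,v2:10,v3:inf,v4:0,v5:22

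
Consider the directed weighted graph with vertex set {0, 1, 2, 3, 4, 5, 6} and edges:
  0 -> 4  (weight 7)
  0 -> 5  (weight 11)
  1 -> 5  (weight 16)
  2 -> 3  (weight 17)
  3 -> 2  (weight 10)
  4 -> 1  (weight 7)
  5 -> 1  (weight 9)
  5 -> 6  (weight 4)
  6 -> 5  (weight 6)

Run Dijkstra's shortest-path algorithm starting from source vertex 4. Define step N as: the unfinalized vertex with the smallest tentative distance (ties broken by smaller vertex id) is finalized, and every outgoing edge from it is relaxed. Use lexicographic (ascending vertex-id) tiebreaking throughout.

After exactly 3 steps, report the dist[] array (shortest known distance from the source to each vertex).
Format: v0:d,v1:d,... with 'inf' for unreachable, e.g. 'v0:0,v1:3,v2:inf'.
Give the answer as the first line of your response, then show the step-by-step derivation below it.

v0:inf,v1:7,v2:inf,v3:inf,v4:0,v5:23,v6:27

step 1: dist = v0:inf,v1:7,v2:inf,v3:inf,v4:0,v5:inf,v6:inf
step 2: dist = v0:inf,v1:7,v2:inf,v3:inf,v4:0,v5:23,v6:inf
step 3: dist = v0:inf,v1:7,v2:inf,v3:inf,v4:0,v5:23,v6:27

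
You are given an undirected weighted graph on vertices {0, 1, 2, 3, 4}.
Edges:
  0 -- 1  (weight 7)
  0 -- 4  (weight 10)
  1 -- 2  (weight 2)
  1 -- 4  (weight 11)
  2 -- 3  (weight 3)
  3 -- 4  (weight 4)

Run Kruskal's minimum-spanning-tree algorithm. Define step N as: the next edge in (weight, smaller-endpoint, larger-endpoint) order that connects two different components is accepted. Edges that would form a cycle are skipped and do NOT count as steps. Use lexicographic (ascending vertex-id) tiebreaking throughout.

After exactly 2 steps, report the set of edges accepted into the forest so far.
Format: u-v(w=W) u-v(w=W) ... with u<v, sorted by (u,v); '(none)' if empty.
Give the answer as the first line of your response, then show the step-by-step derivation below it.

1-2(w=2) 2-3(w=3)

step 1: add edge 1-2 (w=2); MST = {1-2(w=2)}
step 2: add edge 2-3 (w=3); MST = {1-2(w=2) 2-3(w=3)}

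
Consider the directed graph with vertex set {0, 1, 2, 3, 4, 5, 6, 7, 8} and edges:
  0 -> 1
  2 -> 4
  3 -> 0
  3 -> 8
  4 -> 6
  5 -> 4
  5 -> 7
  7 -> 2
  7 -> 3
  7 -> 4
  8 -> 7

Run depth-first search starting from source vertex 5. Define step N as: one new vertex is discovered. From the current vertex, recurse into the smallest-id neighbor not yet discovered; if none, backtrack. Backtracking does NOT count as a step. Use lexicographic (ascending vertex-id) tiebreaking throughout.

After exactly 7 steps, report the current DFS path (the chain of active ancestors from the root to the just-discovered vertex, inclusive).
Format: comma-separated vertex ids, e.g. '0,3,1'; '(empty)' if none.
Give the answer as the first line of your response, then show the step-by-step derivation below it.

5,7,3,0

step 1: discover 5; path=5; order=5
step 2: discover 4; path=5>4; order=5,4
step 3: discover 6; path=5>4>6; order=5,4,6
step 4: discover 7; path=5>7; order=5,4,6,7
step 5: discover 2; path=5>7>2; order=5,4,6,7,2
step 6: discover 3; path=5>7>3; order=5,4,6,7,2,3
step 7: discover 0; path=5>7>3>0; order=5,4,6,7,2,3,0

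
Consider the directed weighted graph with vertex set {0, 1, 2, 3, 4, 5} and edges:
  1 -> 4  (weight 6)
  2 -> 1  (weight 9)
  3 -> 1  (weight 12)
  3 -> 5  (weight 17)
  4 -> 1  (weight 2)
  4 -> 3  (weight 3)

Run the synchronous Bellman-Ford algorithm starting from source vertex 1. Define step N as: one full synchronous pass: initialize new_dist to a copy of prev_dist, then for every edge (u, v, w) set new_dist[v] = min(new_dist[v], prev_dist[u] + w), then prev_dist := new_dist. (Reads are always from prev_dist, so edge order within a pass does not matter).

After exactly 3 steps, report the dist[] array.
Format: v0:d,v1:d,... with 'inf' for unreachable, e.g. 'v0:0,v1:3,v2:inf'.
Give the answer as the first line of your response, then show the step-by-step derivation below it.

v0:inf,v1:0,v2:inf,v3:9,v4:6,v5:26

step 1: dist = v0:inf,v1:0,v2:inf,v3:inf,v4:6,v5:inf
step 2: dist = v0:inf,v1:0,v2:inf,v3:9,v4:6,v5:inf
step 3: dist = v0:inf,v1:0,v2:inf,v3:9,v4:6,v5:26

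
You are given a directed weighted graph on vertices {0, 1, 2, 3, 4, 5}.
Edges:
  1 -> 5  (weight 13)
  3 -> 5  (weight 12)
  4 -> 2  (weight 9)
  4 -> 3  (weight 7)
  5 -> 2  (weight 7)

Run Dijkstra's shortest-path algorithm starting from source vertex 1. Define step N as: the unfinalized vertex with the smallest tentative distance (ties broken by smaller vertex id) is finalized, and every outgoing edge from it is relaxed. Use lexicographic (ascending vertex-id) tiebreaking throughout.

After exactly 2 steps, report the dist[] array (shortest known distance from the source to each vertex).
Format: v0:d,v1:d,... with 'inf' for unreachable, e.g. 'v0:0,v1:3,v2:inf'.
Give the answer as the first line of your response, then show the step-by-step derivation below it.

v0:inf,v1:0,v2:20,v3:inf,v4:inf,v5:13

step 1: dist = v0:inf,v1:0,v2:inf,v3:inf,v4:inf,v5:13
step 2: dist = v0:inf,v1:0,v2:20,v3:inf,v4:inf,v5:13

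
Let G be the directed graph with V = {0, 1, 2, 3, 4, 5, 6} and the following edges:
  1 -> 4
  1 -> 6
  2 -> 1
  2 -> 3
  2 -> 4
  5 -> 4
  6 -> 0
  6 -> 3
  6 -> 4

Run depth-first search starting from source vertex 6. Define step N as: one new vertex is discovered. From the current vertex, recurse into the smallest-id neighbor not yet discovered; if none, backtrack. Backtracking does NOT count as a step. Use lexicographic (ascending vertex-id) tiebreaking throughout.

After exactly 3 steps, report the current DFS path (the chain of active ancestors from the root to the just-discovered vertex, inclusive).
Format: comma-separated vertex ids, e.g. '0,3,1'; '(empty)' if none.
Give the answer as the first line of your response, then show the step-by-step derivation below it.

6,3

step 1: discover 6; path=6; order=6
step 2: discover 0; path=6>0; order=6,0
step 3: discover 3; path=6>3; order=6,0,3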